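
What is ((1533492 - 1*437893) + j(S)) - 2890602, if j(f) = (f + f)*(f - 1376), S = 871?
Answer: -2674713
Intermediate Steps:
j(f) = 2*f*(-1376 + f) (j(f) = (2*f)*(-1376 + f) = 2*f*(-1376 + f))
((1533492 - 1*437893) + j(S)) - 2890602 = ((1533492 - 1*437893) + 2*871*(-1376 + 871)) - 2890602 = ((1533492 - 437893) + 2*871*(-505)) - 2890602 = (1095599 - 879710) - 2890602 = 215889 - 2890602 = -2674713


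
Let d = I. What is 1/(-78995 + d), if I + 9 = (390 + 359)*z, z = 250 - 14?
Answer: 1/97760 ≈ 1.0229e-5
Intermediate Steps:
z = 236
I = 176755 (I = -9 + (390 + 359)*236 = -9 + 749*236 = -9 + 176764 = 176755)
d = 176755
1/(-78995 + d) = 1/(-78995 + 176755) = 1/97760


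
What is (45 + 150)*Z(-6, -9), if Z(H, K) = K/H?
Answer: 585/2 ≈ 292.50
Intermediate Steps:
(45 + 150)*Z(-6, -9) = (45 + 150)*(-9/(-6)) = 195*(-9*(-⅙)) = 195*(3/2) = 585/2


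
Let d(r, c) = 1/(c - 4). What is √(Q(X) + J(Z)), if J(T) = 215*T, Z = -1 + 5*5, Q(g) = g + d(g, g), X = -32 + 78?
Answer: √9183426/42 ≈ 72.153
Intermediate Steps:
d(r, c) = 1/(-4 + c)
X = 46
Q(g) = g + 1/(-4 + g)
Z = 24 (Z = -1 + 25 = 24)
√(Q(X) + J(Z)) = √((1 + 46*(-4 + 46))/(-4 + 46) + 215*24) = √((1 + 46*42)/42 + 5160) = √((1 + 1932)/42 + 5160) = √((1/42)*1933 + 5160) = √(1933/42 + 5160) = √(218653/42) = √9183426/42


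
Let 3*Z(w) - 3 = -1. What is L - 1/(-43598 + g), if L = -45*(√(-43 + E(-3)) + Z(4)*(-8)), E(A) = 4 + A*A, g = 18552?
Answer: 6011041/25046 - 45*I*√30 ≈ 240.0 - 246.48*I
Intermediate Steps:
Z(w) = ⅔ (Z(w) = 1 + (⅓)*(-1) = 1 - ⅓ = ⅔)
E(A) = 4 + A²
L = 240 - 45*I*√30 (L = -45*(√(-43 + (4 + (-3)²)) + (⅔)*(-8)) = -45*(√(-43 + (4 + 9)) - 16/3) = -45*(√(-43 + 13) - 16/3) = -45*(√(-30) - 16/3) = -45*(I*√30 - 16/3) = -45*(-16/3 + I*√30) = 240 - 45*I*√30 ≈ 240.0 - 246.48*I)
L - 1/(-43598 + g) = (240 - 45*I*√30) - 1/(-43598 + 18552) = (240 - 45*I*√30) - 1/(-25046) = (240 - 45*I*√30) - 1*(-1/25046) = (240 - 45*I*√30) + 1/25046 = 6011041/25046 - 45*I*√30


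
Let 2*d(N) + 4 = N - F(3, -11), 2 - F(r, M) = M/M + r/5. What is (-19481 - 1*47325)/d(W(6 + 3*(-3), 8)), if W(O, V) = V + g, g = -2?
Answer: -167015/2 ≈ -83508.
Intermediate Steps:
W(O, V) = -2 + V (W(O, V) = V - 2 = -2 + V)
F(r, M) = 1 - r/5 (F(r, M) = 2 - (M/M + r/5) = 2 - (1 + r*(⅕)) = 2 - (1 + r/5) = 2 + (-1 - r/5) = 1 - r/5)
d(N) = -11/5 + N/2 (d(N) = -2 + (N - (1 - ⅕*3))/2 = -2 + (N - (1 - ⅗))/2 = -2 + (N - 1*⅖)/2 = -2 + (N - ⅖)/2 = -2 + (-⅖ + N)/2 = -2 + (-⅕ + N/2) = -11/5 + N/2)
(-19481 - 1*47325)/d(W(6 + 3*(-3), 8)) = (-19481 - 1*47325)/(-11/5 + (-2 + 8)/2) = (-19481 - 47325)/(-11/5 + (½)*6) = -66806/(-11/5 + 3) = -66806/⅘ = -66806*5/4 = -167015/2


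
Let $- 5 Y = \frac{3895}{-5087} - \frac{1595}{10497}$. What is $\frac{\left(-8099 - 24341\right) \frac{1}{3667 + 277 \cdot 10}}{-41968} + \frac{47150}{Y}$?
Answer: $\frac{10627483527850477760}{41366060380729} \approx 2.5691 \cdot 10^{5}$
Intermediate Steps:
$Y = \frac{9799916}{53398239}$ ($Y = - \frac{\frac{3895}{-5087} - \frac{1595}{10497}}{5} = - \frac{3895 \left(- \frac{1}{5087}\right) - \frac{1595}{10497}}{5} = - \frac{- \frac{3895}{5087} - \frac{1595}{10497}}{5} = \left(- \frac{1}{5}\right) \left(- \frac{48999580}{53398239}\right) = \frac{9799916}{53398239} \approx 0.18353$)
$\frac{\left(-8099 - 24341\right) \frac{1}{3667 + 277 \cdot 10}}{-41968} + \frac{47150}{Y} = \frac{\left(-8099 - 24341\right) \frac{1}{3667 + 277 \cdot 10}}{-41968} + \frac{47150}{\frac{9799916}{53398239}} = - \frac{32440}{3667 + 2770} \left(- \frac{1}{41968}\right) + 47150 \cdot \frac{53398239}{9799916} = - \frac{32440}{6437} \left(- \frac{1}{41968}\right) + \frac{1258863484425}{4899958} = \left(-32440\right) \frac{1}{6437} \left(- \frac{1}{41968}\right) + \frac{1258863484425}{4899958} = \left(- \frac{32440}{6437}\right) \left(- \frac{1}{41968}\right) + \frac{1258863484425}{4899958} = \frac{4055}{33768502} + \frac{1258863484425}{4899958} = \frac{10627483527850477760}{41366060380729}$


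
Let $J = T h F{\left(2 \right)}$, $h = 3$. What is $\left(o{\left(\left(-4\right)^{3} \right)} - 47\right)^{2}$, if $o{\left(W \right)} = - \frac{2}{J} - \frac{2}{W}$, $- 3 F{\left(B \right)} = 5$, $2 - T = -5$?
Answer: $\frac{2760556681}{1254400} \approx 2200.7$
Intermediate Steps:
$T = 7$ ($T = 2 - -5 = 2 + 5 = 7$)
$F{\left(B \right)} = - \frac{5}{3}$ ($F{\left(B \right)} = \left(- \frac{1}{3}\right) 5 = - \frac{5}{3}$)
$J = -35$ ($J = 7 \cdot 3 \left(- \frac{5}{3}\right) = 21 \left(- \frac{5}{3}\right) = -35$)
$o{\left(W \right)} = \frac{2}{35} - \frac{2}{W}$ ($o{\left(W \right)} = - \frac{2}{-35} - \frac{2}{W} = \left(-2\right) \left(- \frac{1}{35}\right) - \frac{2}{W} = \frac{2}{35} - \frac{2}{W}$)
$\left(o{\left(\left(-4\right)^{3} \right)} - 47\right)^{2} = \left(\left(\frac{2}{35} - \frac{2}{\left(-4\right)^{3}}\right) - 47\right)^{2} = \left(\left(\frac{2}{35} - \frac{2}{-64}\right) - 47\right)^{2} = \left(\left(\frac{2}{35} - - \frac{1}{32}\right) - 47\right)^{2} = \left(\left(\frac{2}{35} + \frac{1}{32}\right) - 47\right)^{2} = \left(\frac{99}{1120} - 47\right)^{2} = \left(- \frac{52541}{1120}\right)^{2} = \frac{2760556681}{1254400}$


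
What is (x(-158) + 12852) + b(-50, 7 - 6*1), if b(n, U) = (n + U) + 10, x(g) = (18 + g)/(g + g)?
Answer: 1012262/79 ≈ 12813.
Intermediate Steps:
x(g) = (18 + g)/(2*g) (x(g) = (18 + g)/((2*g)) = (18 + g)*(1/(2*g)) = (18 + g)/(2*g))
b(n, U) = 10 + U + n (b(n, U) = (U + n) + 10 = 10 + U + n)
(x(-158) + 12852) + b(-50, 7 - 6*1) = ((½)*(18 - 158)/(-158) + 12852) + (10 + (7 - 6*1) - 50) = ((½)*(-1/158)*(-140) + 12852) + (10 + (7 - 6) - 50) = (35/79 + 12852) + (10 + 1 - 50) = 1015343/79 - 39 = 1012262/79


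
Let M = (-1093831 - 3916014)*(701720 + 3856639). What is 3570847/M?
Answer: -3570847/22836672044355 ≈ -1.5636e-7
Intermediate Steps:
M = -22836672044355 (M = -5009845*4558359 = -22836672044355)
3570847/M = 3570847/(-22836672044355) = 3570847*(-1/22836672044355) = -3570847/22836672044355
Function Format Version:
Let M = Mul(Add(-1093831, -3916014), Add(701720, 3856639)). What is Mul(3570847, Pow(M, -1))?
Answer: Rational(-3570847, 22836672044355) ≈ -1.5636e-7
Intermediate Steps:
M = -22836672044355 (M = Mul(-5009845, 4558359) = -22836672044355)
Mul(3570847, Pow(M, -1)) = Mul(3570847, Pow(-22836672044355, -1)) = Mul(3570847, Rational(-1, 22836672044355)) = Rational(-3570847, 22836672044355)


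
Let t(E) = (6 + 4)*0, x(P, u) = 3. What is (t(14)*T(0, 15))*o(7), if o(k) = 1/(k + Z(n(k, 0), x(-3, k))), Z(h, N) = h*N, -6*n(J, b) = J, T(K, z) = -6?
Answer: 0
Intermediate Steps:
n(J, b) = -J/6
Z(h, N) = N*h
t(E) = 0 (t(E) = 10*0 = 0)
o(k) = 2/k (o(k) = 1/(k + 3*(-k/6)) = 1/(k - k/2) = 1/(k/2) = 2/k)
(t(14)*T(0, 15))*o(7) = (0*(-6))*(2/7) = 0*(2*(1/7)) = 0*(2/7) = 0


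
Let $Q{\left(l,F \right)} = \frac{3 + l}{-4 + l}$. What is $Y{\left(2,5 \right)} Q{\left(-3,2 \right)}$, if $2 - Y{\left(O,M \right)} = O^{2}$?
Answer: $0$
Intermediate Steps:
$Q{\left(l,F \right)} = \frac{3 + l}{-4 + l}$
$Y{\left(O,M \right)} = 2 - O^{2}$
$Y{\left(2,5 \right)} Q{\left(-3,2 \right)} = \left(2 - 2^{2}\right) \frac{3 - 3}{-4 - 3} = \left(2 - 4\right) \frac{1}{-7} \cdot 0 = \left(2 - 4\right) \left(\left(- \frac{1}{7}\right) 0\right) = \left(-2\right) 0 = 0$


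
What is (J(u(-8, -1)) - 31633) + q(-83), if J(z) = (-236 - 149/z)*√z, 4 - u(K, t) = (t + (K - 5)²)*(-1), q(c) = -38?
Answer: -31671 - 40741*√43/86 ≈ -34778.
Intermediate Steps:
u(K, t) = 4 + t + (-5 + K)² (u(K, t) = 4 - (t + (K - 5)²)*(-1) = 4 - (t + (-5 + K)²)*(-1) = 4 - (-t - (-5 + K)²) = 4 + (t + (-5 + K)²) = 4 + t + (-5 + K)²)
J(z) = √z*(-236 - 149/z) (J(z) = (-236 - 149/z)*√z = √z*(-236 - 149/z))
(J(u(-8, -1)) - 31633) + q(-83) = ((-149 - 236*(4 - 1 + (-5 - 8)²))/√(4 - 1 + (-5 - 8)²) - 31633) - 38 = ((-149 - 236*(4 - 1 + (-13)²))/√(4 - 1 + (-13)²) - 31633) - 38 = ((-149 - 236*(4 - 1 + 169))/√(4 - 1 + 169) - 31633) - 38 = ((-149 - 236*172)/√172 - 31633) - 38 = ((√43/86)*(-149 - 40592) - 31633) - 38 = ((√43/86)*(-40741) - 31633) - 38 = (-40741*√43/86 - 31633) - 38 = (-31633 - 40741*√43/86) - 38 = -31671 - 40741*√43/86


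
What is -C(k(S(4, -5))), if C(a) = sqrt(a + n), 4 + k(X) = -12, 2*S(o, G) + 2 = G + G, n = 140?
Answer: -2*sqrt(31) ≈ -11.136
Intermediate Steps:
S(o, G) = -1 + G (S(o, G) = -1 + (G + G)/2 = -1 + (2*G)/2 = -1 + G)
k(X) = -16 (k(X) = -4 - 12 = -16)
C(a) = sqrt(140 + a) (C(a) = sqrt(a + 140) = sqrt(140 + a))
-C(k(S(4, -5))) = -sqrt(140 - 16) = -sqrt(124) = -2*sqrt(31)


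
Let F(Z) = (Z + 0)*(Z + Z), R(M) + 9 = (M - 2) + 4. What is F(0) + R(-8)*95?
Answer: -1425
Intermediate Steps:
R(M) = -7 + M (R(M) = -9 + ((M - 2) + 4) = -9 + ((-2 + M) + 4) = -9 + (2 + M) = -7 + M)
F(Z) = 2*Z**2 (F(Z) = Z*(2*Z) = 2*Z**2)
F(0) + R(-8)*95 = 2*0**2 + (-7 - 8)*95 = 2*0 - 15*95 = 0 - 1425 = -1425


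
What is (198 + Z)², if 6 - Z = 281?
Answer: 5929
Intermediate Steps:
Z = -275 (Z = 6 - 1*281 = 6 - 281 = -275)
(198 + Z)² = (198 - 275)² = (-77)² = 5929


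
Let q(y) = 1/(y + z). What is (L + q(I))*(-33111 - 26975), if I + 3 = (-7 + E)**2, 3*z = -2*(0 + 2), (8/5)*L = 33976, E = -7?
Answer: -733657751008/575 ≈ -1.2759e+9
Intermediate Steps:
L = 21235 (L = (5/8)*33976 = 21235)
z = -4/3 (z = (-2*(0 + 2))/3 = (-2*2)/3 = (1/3)*(-4) = -4/3 ≈ -1.3333)
I = 193 (I = -3 + (-7 - 7)**2 = -3 + (-14)**2 = -3 + 196 = 193)
q(y) = 1/(-4/3 + y) (q(y) = 1/(y - 4/3) = 1/(-4/3 + y))
(L + q(I))*(-33111 - 26975) = (21235 + 3/(-4 + 3*193))*(-33111 - 26975) = (21235 + 3/(-4 + 579))*(-60086) = (21235 + 3/575)*(-60086) = (12210128/575)*(-60086) = -733657751008/575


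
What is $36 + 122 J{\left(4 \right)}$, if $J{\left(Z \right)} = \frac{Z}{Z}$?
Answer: $158$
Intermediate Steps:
$J{\left(Z \right)} = 1$
$36 + 122 J{\left(4 \right)} = 36 + 122 \cdot 1 = 36 + 122 = 158$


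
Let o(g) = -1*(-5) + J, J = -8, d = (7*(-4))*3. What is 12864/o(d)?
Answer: -4288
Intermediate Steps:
d = -84 (d = -28*3 = -84)
o(g) = -3 (o(g) = -1*(-5) - 8 = 5 - 8 = -3)
12864/o(d) = 12864/(-3) = 12864*(-⅓) = -4288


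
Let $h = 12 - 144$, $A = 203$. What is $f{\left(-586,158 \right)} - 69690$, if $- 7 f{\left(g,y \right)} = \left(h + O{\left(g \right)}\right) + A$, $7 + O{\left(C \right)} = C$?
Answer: $- \frac{487308}{7} \approx -69615.0$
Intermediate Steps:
$O{\left(C \right)} = -7 + C$
$h = -132$ ($h = 12 - 144 = -132$)
$f{\left(g,y \right)} = - \frac{64}{7} - \frac{g}{7}$ ($f{\left(g,y \right)} = - \frac{\left(-132 + \left(-7 + g\right)\right) + 203}{7} = - \frac{\left(-139 + g\right) + 203}{7} = - \frac{64 + g}{7} = - \frac{64}{7} - \frac{g}{7}$)
$f{\left(-586,158 \right)} - 69690 = \left(- \frac{64}{7} - - \frac{586}{7}\right) - 69690 = \left(- \frac{64}{7} + \frac{586}{7}\right) - 69690 = \frac{522}{7} - 69690 = - \frac{487308}{7}$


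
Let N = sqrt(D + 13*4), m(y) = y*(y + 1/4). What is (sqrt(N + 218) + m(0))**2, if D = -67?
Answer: 218 + I*sqrt(15) ≈ 218.0 + 3.873*I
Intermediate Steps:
m(y) = y*(1/4 + y) (m(y) = y*(y + 1*(1/4)) = y*(y + 1/4) = y*(1/4 + y))
N = I*sqrt(15) (N = sqrt(-67 + 13*4) = sqrt(-67 + 52) = sqrt(-15) = I*sqrt(15) ≈ 3.873*I)
(sqrt(N + 218) + m(0))**2 = (sqrt(I*sqrt(15) + 218) + 0*(1/4 + 0))**2 = (sqrt(218 + I*sqrt(15)) + 0*(1/4))**2 = (sqrt(218 + I*sqrt(15)) + 0)**2 = (sqrt(218 + I*sqrt(15)))**2 = 218 + I*sqrt(15)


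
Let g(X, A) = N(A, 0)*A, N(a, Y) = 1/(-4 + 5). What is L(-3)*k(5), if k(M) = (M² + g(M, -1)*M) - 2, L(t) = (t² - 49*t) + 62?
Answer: 3924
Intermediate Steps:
N(a, Y) = 1 (N(a, Y) = 1/1 = 1)
g(X, A) = A (g(X, A) = 1*A = A)
L(t) = 62 + t² - 49*t
k(M) = -2 + M² - M (k(M) = (M² - M) - 2 = -2 + M² - M)
L(-3)*k(5) = (62 + (-3)² - 49*(-3))*(-2 + 5² - 1*5) = (62 + 9 + 147)*(-2 + 25 - 5) = 218*18 = 3924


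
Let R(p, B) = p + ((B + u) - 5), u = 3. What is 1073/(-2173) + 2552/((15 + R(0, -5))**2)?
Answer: 684603/17384 ≈ 39.381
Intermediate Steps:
R(p, B) = -2 + B + p (R(p, B) = p + ((B + 3) - 5) = p + ((3 + B) - 5) = p + (-2 + B) = -2 + B + p)
1073/(-2173) + 2552/((15 + R(0, -5))**2) = 1073/(-2173) + 2552/((15 + (-2 - 5 + 0))**2) = 1073*(-1/2173) + 2552/((15 - 7)**2) = -1073/2173 + 2552/(8**2) = -1073/2173 + 2552/64 = -1073/2173 + 2552*(1/64) = -1073/2173 + 319/8 = 684603/17384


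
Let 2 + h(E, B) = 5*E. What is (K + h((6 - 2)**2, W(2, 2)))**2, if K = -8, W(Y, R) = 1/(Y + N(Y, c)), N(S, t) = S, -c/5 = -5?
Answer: 4900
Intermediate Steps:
c = 25 (c = -5*(-5) = 25)
W(Y, R) = 1/(2*Y) (W(Y, R) = 1/(Y + Y) = 1/(2*Y))
h(E, B) = -2 + 5*E
(K + h((6 - 2)**2, W(2, 2)))**2 = (-8 + (-2 + 5*(6 - 2)**2))**2 = (-8 + (-2 + 5*4**2))**2 = (-8 + (-2 + 5*16))**2 = (-8 + (-2 + 80))**2 = (-8 + 78)**2 = 70**2 = 4900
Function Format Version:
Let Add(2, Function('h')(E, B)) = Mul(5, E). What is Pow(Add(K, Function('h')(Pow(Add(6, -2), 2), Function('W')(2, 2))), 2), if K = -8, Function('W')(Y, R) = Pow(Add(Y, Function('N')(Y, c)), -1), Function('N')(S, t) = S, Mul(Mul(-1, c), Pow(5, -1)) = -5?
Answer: 4900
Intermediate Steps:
c = 25 (c = Mul(-5, -5) = 25)
Function('W')(Y, R) = Mul(Rational(1, 2), Pow(Y, -1)) (Function('W')(Y, R) = Pow(Add(Y, Y), -1) = Pow(Mul(2, Y), -1) = Mul(Rational(1, 2), Pow(Y, -1)))
Function('h')(E, B) = Add(-2, Mul(5, E))
Pow(Add(K, Function('h')(Pow(Add(6, -2), 2), Function('W')(2, 2))), 2) = Pow(Add(-8, Add(-2, Mul(5, Pow(Add(6, -2), 2)))), 2) = Pow(Add(-8, Add(-2, Mul(5, Pow(4, 2)))), 2) = Pow(Add(-8, Add(-2, Mul(5, 16))), 2) = Pow(Add(-8, Add(-2, 80)), 2) = Pow(Add(-8, 78), 2) = Pow(70, 2) = 4900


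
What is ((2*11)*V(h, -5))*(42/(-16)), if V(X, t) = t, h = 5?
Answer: 1155/4 ≈ 288.75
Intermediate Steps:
((2*11)*V(h, -5))*(42/(-16)) = ((2*11)*(-5))*(42/(-16)) = (22*(-5))*(42*(-1/16)) = -110*(-21/8) = 1155/4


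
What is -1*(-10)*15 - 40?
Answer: 110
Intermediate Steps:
-1*(-10)*15 - 40 = 10*15 - 40 = 150 - 40 = 110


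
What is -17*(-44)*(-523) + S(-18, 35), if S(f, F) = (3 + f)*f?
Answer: -390934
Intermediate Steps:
S(f, F) = f*(3 + f)
-17*(-44)*(-523) + S(-18, 35) = -17*(-44)*(-523) - 18*(3 - 18) = 748*(-523) - 18*(-15) = -391204 + 270 = -390934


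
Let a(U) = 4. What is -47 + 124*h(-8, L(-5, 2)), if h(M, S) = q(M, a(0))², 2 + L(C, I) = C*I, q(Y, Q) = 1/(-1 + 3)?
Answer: -16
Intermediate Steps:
q(Y, Q) = ½ (q(Y, Q) = 1/2 = ½)
L(C, I) = -2 + C*I
h(M, S) = ¼ (h(M, S) = (½)² = ¼)
-47 + 124*h(-8, L(-5, 2)) = -47 + 124*(¼) = -47 + 31 = -16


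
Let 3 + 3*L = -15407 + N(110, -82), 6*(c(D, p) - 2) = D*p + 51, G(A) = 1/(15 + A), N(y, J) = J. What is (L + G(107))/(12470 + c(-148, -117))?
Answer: -630007/1874713 ≈ -0.33606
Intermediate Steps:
c(D, p) = 21/2 + D*p/6 (c(D, p) = 2 + (D*p + 51)/6 = 2 + (51 + D*p)/6 = 2 + (17/2 + D*p/6) = 21/2 + D*p/6)
L = -5164 (L = -1 + (-15407 - 82)/3 = -1 + (⅓)*(-15489) = -1 - 5163 = -5164)
(L + G(107))/(12470 + c(-148, -117)) = (-5164 + 1/(15 + 107))/(12470 + (21/2 + (⅙)*(-148)*(-117))) = (-5164 + 1/122)/(12470 + (21/2 + 2886)) = (-5164 + 1/122)/(12470 + 5793/2) = -630007/(122*30733/2) = -630007/122*2/30733 = -630007/1874713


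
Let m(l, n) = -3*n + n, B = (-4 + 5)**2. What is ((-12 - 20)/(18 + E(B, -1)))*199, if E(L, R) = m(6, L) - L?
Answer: -6368/15 ≈ -424.53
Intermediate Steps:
B = 1 (B = 1**2 = 1)
m(l, n) = -2*n
E(L, R) = -3*L (E(L, R) = -2*L - L = -3*L)
((-12 - 20)/(18 + E(B, -1)))*199 = ((-12 - 20)/(18 - 3*1))*199 = -32/(18 - 3)*199 = -32/15*199 = -6368/15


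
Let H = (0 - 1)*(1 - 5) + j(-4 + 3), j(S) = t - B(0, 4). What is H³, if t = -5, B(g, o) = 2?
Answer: -27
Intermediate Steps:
j(S) = -7 (j(S) = -5 - 1*2 = -5 - 2 = -7)
H = -3 (H = (0 - 1)*(1 - 5) - 7 = -1*(-4) - 7 = 4 - 7 = -3)
H³ = (-3)³ = -27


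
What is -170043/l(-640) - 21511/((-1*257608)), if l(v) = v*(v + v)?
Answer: -3272828243/26379059200 ≈ -0.12407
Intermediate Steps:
l(v) = 2*v² (l(v) = v*(2*v) = 2*v²)
-170043/l(-640) - 21511/((-1*257608)) = -170043/(2*(-640)²) - 21511/((-1*257608)) = -170043/(2*409600) - 21511/(-257608) = -170043/819200 - 21511*(-1/257608) = -170043*1/819200 + 21511/257608 = -170043/819200 + 21511/257608 = -3272828243/26379059200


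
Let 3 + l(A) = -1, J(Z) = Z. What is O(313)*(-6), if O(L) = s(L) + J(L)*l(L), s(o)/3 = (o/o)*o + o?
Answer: -3756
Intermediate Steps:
l(A) = -4 (l(A) = -3 - 1 = -4)
s(o) = 6*o (s(o) = 3*((o/o)*o + o) = 3*(1*o + o) = 3*(o + o) = 3*(2*o) = 6*o)
O(L) = 2*L (O(L) = 6*L + L*(-4) = 6*L - 4*L = 2*L)
O(313)*(-6) = (2*313)*(-6) = 626*(-6) = -3756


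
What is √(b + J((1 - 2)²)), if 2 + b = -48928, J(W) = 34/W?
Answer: 16*I*√191 ≈ 221.12*I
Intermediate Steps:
b = -48930 (b = -2 - 48928 = -48930)
√(b + J((1 - 2)²)) = √(-48930 + 34/((1 - 2)²)) = √(-48930 + 34/((-1)²)) = √(-48930 + 34/1) = √(-48930 + 34*1) = √(-48930 + 34) = √(-48896) = 16*I*√191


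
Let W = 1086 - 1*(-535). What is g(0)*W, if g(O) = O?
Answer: 0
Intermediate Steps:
W = 1621 (W = 1086 + 535 = 1621)
g(0)*W = 0*1621 = 0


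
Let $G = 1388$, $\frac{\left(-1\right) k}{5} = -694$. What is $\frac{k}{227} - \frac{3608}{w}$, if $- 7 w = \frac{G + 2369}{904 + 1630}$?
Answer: $\frac{14540742598}{852839} \approx 17050.0$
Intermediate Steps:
$k = 3470$ ($k = \left(-5\right) \left(-694\right) = 3470$)
$w = - \frac{3757}{17738}$ ($w = - \frac{\left(1388 + 2369\right) \frac{1}{904 + 1630}}{7} = - \frac{3757 \cdot \frac{1}{2534}}{7} = \left(- \frac{1}{7}\right) \frac{3757}{2534} = - \frac{3757}{17738} \approx -0.21181$)
$\frac{k}{227} - \frac{3608}{w} = \frac{3470}{227} - \frac{3608}{- \frac{3757}{17738}} = 3470 \cdot \frac{1}{227} - - \frac{63998704}{3757} = \frac{3470}{227} + \frac{63998704}{3757} = \frac{14540742598}{852839}$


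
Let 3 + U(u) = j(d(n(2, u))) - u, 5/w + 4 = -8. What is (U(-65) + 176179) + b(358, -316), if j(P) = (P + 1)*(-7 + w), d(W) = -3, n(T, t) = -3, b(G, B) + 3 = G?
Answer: 1059665/6 ≈ 1.7661e+5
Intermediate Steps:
b(G, B) = -3 + G
w = -5/12 (w = 5/(-4 - 8) = 5/(-12) = 5*(-1/12) = -5/12 ≈ -0.41667)
j(P) = -89/12 - 89*P/12 (j(P) = (P + 1)*(-7 - 5/12) = (1 + P)*(-89/12) = -89/12 - 89*P/12)
U(u) = 71/6 - u (U(u) = -3 + ((-89/12 - 89/12*(-3)) - u) = -3 + ((-89/12 + 89/4) - u) = -3 + (89/6 - u) = 71/6 - u)
(U(-65) + 176179) + b(358, -316) = ((71/6 - 1*(-65)) + 176179) + (-3 + 358) = ((71/6 + 65) + 176179) + 355 = (461/6 + 176179) + 355 = 1057535/6 + 355 = 1059665/6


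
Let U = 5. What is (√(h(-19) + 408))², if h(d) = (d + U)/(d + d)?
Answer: 7759/19 ≈ 408.37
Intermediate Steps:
h(d) = (5 + d)/(2*d) (h(d) = (d + 5)/(d + d) = (5 + d)/((2*d)) = (5 + d)*(1/(2*d)) = (5 + d)/(2*d))
(√(h(-19) + 408))² = (√((½)*(5 - 19)/(-19) + 408))² = (√((½)*(-1/19)*(-14) + 408))² = (√(7/19 + 408))² = (√(7759/19))² = (√147421/19)² = 7759/19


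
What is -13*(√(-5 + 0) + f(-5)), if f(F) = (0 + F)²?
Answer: -325 - 13*I*√5 ≈ -325.0 - 29.069*I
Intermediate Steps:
f(F) = F²
-13*(√(-5 + 0) + f(-5)) = -13*(√(-5 + 0) + (-5)²) = -13*(√(-5) + 25) = -13*(I*√5 + 25) = -13*(25 + I*√5) = -325 - 13*I*√5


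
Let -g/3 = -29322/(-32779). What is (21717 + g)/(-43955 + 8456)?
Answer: -237257859/387873907 ≈ -0.61169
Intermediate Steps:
g = -87966/32779 (g = -(-87966)/(-32779) = -(-87966)*(-1)/32779 = -3*29322/32779 = -87966/32779 ≈ -2.6836)
(21717 + g)/(-43955 + 8456) = (21717 - 87966/32779)/(-43955 + 8456) = (711773577/32779)/(-35499) = (711773577/32779)*(-1/35499) = -237257859/387873907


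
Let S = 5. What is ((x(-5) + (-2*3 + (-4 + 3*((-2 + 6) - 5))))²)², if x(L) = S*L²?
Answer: 157351936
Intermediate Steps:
x(L) = 5*L²
((x(-5) + (-2*3 + (-4 + 3*((-2 + 6) - 5))))²)² = ((5*(-5)² + (-2*3 + (-4 + 3*((-2 + 6) - 5))))²)² = ((5*25 + (-6 + (-4 + 3*(4 - 5))))²)² = ((125 + (-6 + (-4 + 3*(-1))))²)² = ((125 + (-6 + (-4 - 3)))²)² = ((125 + (-6 - 7))²)² = ((125 - 13)²)² = (112²)² = 12544² = 157351936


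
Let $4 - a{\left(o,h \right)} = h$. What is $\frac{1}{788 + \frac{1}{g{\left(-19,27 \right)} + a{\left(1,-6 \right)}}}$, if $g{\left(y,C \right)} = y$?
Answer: $\frac{9}{7091} \approx 0.0012692$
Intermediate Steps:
$a{\left(o,h \right)} = 4 - h$
$\frac{1}{788 + \frac{1}{g{\left(-19,27 \right)} + a{\left(1,-6 \right)}}} = \frac{1}{788 + \frac{1}{-19 + \left(4 - -6\right)}} = \frac{1}{788 + \frac{1}{-19 + \left(4 + 6\right)}} = \frac{1}{788 + \frac{1}{-19 + 10}} = \frac{1}{788 + \frac{1}{-9}} = \frac{1}{788 - \frac{1}{9}} = \frac{1}{\frac{7091}{9}} = \frac{9}{7091}$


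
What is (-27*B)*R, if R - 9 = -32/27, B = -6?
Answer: 1266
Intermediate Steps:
R = 211/27 (R = 9 - 32/27 = 211/27 ≈ 7.8148)
(-27*B)*R = -27*(-6)*(211/27) = 162*(211/27) = 1266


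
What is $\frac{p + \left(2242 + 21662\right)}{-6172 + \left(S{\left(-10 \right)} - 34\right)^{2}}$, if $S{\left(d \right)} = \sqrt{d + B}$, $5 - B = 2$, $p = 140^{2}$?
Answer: $\frac{43504 i}{- 5023 i + 68 \sqrt{7}} \approx -8.6499 + 0.30982 i$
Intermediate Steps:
$p = 19600$
$B = 3$ ($B = 5 - 2 = 3$)
$S{\left(d \right)} = \sqrt{3 + d}$ ($S{\left(d \right)} = \sqrt{d + 3} = \sqrt{3 + d}$)
$\frac{p + \left(2242 + 21662\right)}{-6172 + \left(S{\left(-10 \right)} - 34\right)^{2}} = \frac{19600 + \left(2242 + 21662\right)}{-6172 + \left(\sqrt{3 - 10} - 34\right)^{2}} = \frac{19600 + 23904}{-6172 + \left(\sqrt{-7} - 34\right)^{2}} = \frac{43504}{-6172 + \left(i \sqrt{7} - 34\right)^{2}} = \frac{43504}{-6172 + \left(-34 + i \sqrt{7}\right)^{2}}$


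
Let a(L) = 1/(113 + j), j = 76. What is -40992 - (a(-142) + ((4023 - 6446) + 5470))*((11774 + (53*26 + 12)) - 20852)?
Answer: 4419648704/189 ≈ 2.3384e+7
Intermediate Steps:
a(L) = 1/189 (a(L) = 1/(113 + 76) = 1/189)
-40992 - (a(-142) + ((4023 - 6446) + 5470))*((11774 + (53*26 + 12)) - 20852) = -40992 - (1/189 + ((4023 - 6446) + 5470))*((11774 + (53*26 + 12)) - 20852) = -40992 - (1/189 + (-2423 + 5470))*((11774 + (1378 + 12)) - 20852) = -40992 - (1/189 + 3047)*((11774 + 1390) - 20852) = -40992 - 575884*(13164 - 20852)/189 = -40992 - 575884*(-7688)/189 = -40992 - 1*(-4427396192/189) = -40992 + 4427396192/189 = 4419648704/189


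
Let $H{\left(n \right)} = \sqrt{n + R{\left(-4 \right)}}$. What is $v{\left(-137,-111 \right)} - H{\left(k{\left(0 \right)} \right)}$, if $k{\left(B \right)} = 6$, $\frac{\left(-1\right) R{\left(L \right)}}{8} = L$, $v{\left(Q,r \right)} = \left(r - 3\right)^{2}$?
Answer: $12996 - \sqrt{38} \approx 12990.0$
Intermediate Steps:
$v{\left(Q,r \right)} = \left(-3 + r\right)^{2}$
$R{\left(L \right)} = - 8 L$
$H{\left(n \right)} = \sqrt{32 + n}$ ($H{\left(n \right)} = \sqrt{n - -32} = \sqrt{n + 32} = \sqrt{32 + n}$)
$v{\left(-137,-111 \right)} - H{\left(k{\left(0 \right)} \right)} = \left(-3 - 111\right)^{2} - \sqrt{32 + 6} = \left(-114\right)^{2} - \sqrt{38} = 12996 - \sqrt{38}$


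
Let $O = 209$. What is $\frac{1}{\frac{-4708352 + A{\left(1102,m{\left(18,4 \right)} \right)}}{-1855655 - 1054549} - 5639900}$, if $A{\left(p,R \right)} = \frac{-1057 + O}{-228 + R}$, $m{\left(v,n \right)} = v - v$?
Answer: $- \frac{41470407}{233888881345337} \approx -1.7731 \cdot 10^{-7}$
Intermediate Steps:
$m{\left(v,n \right)} = 0$
$A{\left(p,R \right)} = - \frac{848}{-228 + R}$ ($A{\left(p,R \right)} = \frac{-1057 + 209}{-228 + R} = - \frac{848}{-228 + R}$)
$\frac{1}{\frac{-4708352 + A{\left(1102,m{\left(18,4 \right)} \right)}}{-1855655 - 1054549} - 5639900} = \frac{1}{\frac{-4708352 - \frac{848}{-228 + 0}}{-1855655 - 1054549} - 5639900} = \frac{1}{\frac{-4708352 - \frac{848}{-228}}{-2910204} - 5639900} = \frac{1}{\left(-4708352 - - \frac{212}{57}\right) \left(- \frac{1}{2910204}\right) - 5639900} = \frac{1}{\left(-4708352 + \frac{212}{57}\right) \left(- \frac{1}{2910204}\right) - 5639900} = \frac{1}{\left(- \frac{268375852}{57}\right) \left(- \frac{1}{2910204}\right) - 5639900} = \frac{1}{\frac{67093963}{41470407} - 5639900} = \frac{1}{- \frac{233888881345337}{41470407}} = - \frac{41470407}{233888881345337}$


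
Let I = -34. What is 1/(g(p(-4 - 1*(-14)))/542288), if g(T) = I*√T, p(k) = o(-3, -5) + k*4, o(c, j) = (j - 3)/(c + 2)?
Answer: -67786*√3/51 ≈ -2302.1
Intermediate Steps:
o(c, j) = (-3 + j)/(2 + c)
p(k) = 8 + 4*k (p(k) = (-3 - 5)/(2 - 3) + k*4 = -8/(-1) + 4*k = -1*(-8) + 4*k = 8 + 4*k)
g(T) = -34*√T
1/(g(p(-4 - 1*(-14)))/542288) = 1/(-34*√(8 + 4*(-4 - 1*(-14)))/542288) = 1/(-34*√(8 + 4*(-4 + 14))*(1/542288)) = 1/(-34*√(8 + 4*10)*(1/542288)) = 1/(-34*√(8 + 40)*(1/542288)) = 1/(-136*√3*(1/542288)) = 1/(-17*√3/67786) = -67786*√3/51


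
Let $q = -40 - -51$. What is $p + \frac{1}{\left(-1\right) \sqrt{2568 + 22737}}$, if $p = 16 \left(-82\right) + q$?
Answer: $-1301 - \frac{\sqrt{25305}}{25305} \approx -1301.0$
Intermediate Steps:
$q = 11$ ($q = -40 + 51 = 11$)
$p = -1301$ ($p = 16 \left(-82\right) + 11 = -1312 + 11 = -1301$)
$p + \frac{1}{\left(-1\right) \sqrt{2568 + 22737}} = -1301 + \frac{1}{\left(-1\right) \sqrt{2568 + 22737}} = -1301 + \frac{1}{\left(-1\right) \sqrt{25305}} = -1301 - \frac{\sqrt{25305}}{25305}$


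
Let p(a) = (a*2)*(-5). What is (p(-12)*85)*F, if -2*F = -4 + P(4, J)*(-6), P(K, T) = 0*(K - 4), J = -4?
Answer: 20400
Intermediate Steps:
P(K, T) = 0 (P(K, T) = 0*(-4 + K) = 0)
F = 2 (F = -(-4 + 0*(-6))/2 = -(-4 + 0)/2 = -½*(-4) = 2)
p(a) = -10*a (p(a) = (2*a)*(-5) = -10*a)
(p(-12)*85)*F = (-10*(-12)*85)*2 = (120*85)*2 = 10200*2 = 20400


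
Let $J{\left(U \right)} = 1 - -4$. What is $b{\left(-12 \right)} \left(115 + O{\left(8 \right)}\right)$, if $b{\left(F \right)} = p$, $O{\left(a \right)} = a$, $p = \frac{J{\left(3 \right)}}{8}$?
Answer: $\frac{615}{8} \approx 76.875$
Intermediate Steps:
$J{\left(U \right)} = 5$ ($J{\left(U \right)} = 1 + 4 = 5$)
$p = \frac{5}{8} \approx 0.625$
$b{\left(F \right)} = \frac{5}{8}$
$b{\left(-12 \right)} \left(115 + O{\left(8 \right)}\right) = \frac{5 \left(115 + 8\right)}{8} = \frac{5}{8} \cdot 123 = \frac{615}{8}$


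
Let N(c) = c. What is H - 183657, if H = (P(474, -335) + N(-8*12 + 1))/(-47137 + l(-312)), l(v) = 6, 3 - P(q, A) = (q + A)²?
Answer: -8655918654/47131 ≈ -1.8366e+5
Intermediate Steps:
P(q, A) = 3 - (A + q)² (P(q, A) = 3 - (q + A)² = 3 - (A + q)²)
H = 19413/47131 (H = ((3 - (-335 + 474)²) + (-8*12 + 1))/(-47137 + 6) = ((3 - 1*139²) + (-96 + 1))/(-47131) = ((3 - 1*19321) - 95)*(-1/47131) = ((3 - 19321) - 95)*(-1/47131) = (-19318 - 95)*(-1/47131) = -19413*(-1/47131) = 19413/47131 ≈ 0.41189)
H - 183657 = 19413/47131 - 183657 = -8655918654/47131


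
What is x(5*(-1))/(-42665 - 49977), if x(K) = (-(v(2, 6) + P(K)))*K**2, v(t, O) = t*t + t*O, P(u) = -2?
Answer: 175/46321 ≈ 0.0037780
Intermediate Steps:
v(t, O) = t**2 + O*t
x(K) = -14*K**2 (x(K) = (-(2*(6 + 2) - 2))*K**2 = (-(2*8 - 2))*K**2 = (-(16 - 2))*K**2 = (-1*14)*K**2 = -14*K**2)
x(5*(-1))/(-42665 - 49977) = (-14*(5*(-1))**2)/(-42665 - 49977) = -14*(-5)**2/(-92642) = -14*25*(-1/92642) = -350*(-1/92642) = 175/46321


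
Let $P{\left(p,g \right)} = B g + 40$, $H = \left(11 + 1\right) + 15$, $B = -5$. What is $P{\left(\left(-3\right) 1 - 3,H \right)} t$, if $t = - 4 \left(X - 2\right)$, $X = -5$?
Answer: $-2660$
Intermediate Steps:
$H = 27$ ($H = 12 + 15 = 27$)
$t = 28$ ($t = - 4 \left(-5 - 2\right) = \left(-4\right) \left(-7\right) = 28$)
$P{\left(p,g \right)} = 40 - 5 g$ ($P{\left(p,g \right)} = - 5 g + 40 = 40 - 5 g$)
$P{\left(\left(-3\right) 1 - 3,H \right)} t = \left(40 - 135\right) 28 = \left(-95\right) 28 = -2660$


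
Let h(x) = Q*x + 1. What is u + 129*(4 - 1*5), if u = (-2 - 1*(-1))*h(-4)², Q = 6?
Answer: -658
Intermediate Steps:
h(x) = 1 + 6*x (h(x) = 6*x + 1 = 1 + 6*x)
u = -529 (u = (-2 - 1*(-1))*(1 + 6*(-4))² = (-2 + 1)*(1 - 24)² = -1*(-23)² = -1*529 = -529)
u + 129*(4 - 1*5) = -529 + 129*(4 - 1*5) = -529 + 129*(4 - 5) = -529 + 129*(-1) = -529 - 129 = -658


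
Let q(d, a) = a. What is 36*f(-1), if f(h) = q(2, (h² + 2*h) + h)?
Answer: -72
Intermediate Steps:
f(h) = h² + 3*h (f(h) = (h² + 2*h) + h = h² + 3*h)
36*f(-1) = 36*(-(3 - 1)) = 36*(-1*2) = 36*(-2) = -72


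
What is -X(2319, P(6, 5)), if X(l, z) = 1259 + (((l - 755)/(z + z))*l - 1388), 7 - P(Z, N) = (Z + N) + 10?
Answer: 907632/7 ≈ 1.2966e+5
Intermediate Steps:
P(Z, N) = -3 - N - Z (P(Z, N) = 7 - ((Z + N) + 10) = 7 - ((N + Z) + 10) = 7 - (10 + N + Z) = 7 + (-10 - N - Z) = -3 - N - Z)
X(l, z) = -129 + l*(-755 + l)/(2*z) (X(l, z) = 1259 + (((-755 + l)/((2*z)))*l - 1388) = 1259 + (((-755 + l)*(1/(2*z)))*l - 1388) = 1259 + (((-755 + l)/(2*z))*l - 1388) = 1259 + (l*(-755 + l)/(2*z) - 1388) = 1259 + (-1388 + l*(-755 + l)/(2*z)) = -129 + l*(-755 + l)/(2*z))
-X(2319, P(6, 5)) = -(2319² - 755*2319 - 258*(-3 - 1*5 - 1*6))/(2*(-3 - 1*5 - 1*6)) = -(5377761 - 1750845 - 258*(-3 - 5 - 6))/(2*(-3 - 5 - 6)) = -(5377761 - 1750845 - 258*(-14))/(2*(-14)) = -(-1)*(5377761 - 1750845 + 3612)/(2*14) = -(-1)*3630528/(2*14) = -1*(-907632/7) = 907632/7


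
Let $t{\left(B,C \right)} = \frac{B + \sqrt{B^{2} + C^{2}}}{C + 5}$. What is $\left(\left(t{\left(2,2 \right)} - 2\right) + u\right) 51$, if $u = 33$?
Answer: $\frac{11169}{7} + \frac{102 \sqrt{2}}{7} \approx 1616.2$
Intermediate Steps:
$t{\left(B,C \right)} = \frac{B + \sqrt{B^{2} + C^{2}}}{5 + C}$
$\left(\left(t{\left(2,2 \right)} - 2\right) + u\right) 51 = \left(\left(\frac{2 + \sqrt{2^{2} + 2^{2}}}{5 + 2} - 2\right) + 33\right) 51 = \left(\left(\frac{2 + \sqrt{4 + 4}}{7} - 2\right) + 33\right) 51 = \left(\left(\frac{2 + \sqrt{8}}{7} - 2\right) + 33\right) 51 = \left(\left(\frac{2 + 2 \sqrt{2}}{7} - 2\right) + 33\right) 51 = \left(\left(\left(\frac{2}{7} + \frac{2 \sqrt{2}}{7}\right) - 2\right) + 33\right) 51 = \left(\left(- \frac{12}{7} + \frac{2 \sqrt{2}}{7}\right) + 33\right) 51 = \left(\frac{219}{7} + \frac{2 \sqrt{2}}{7}\right) 51 = \frac{11169}{7} + \frac{102 \sqrt{2}}{7}$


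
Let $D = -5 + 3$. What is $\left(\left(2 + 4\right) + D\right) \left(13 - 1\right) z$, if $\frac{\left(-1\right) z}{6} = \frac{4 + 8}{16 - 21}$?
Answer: $\frac{3456}{5} \approx 691.2$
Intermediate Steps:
$D = -2$
$z = \frac{72}{5}$ ($z = - 6 \frac{4 + 8}{16 - 21} = - 6 \frac{12}{-5} = - 6 \cdot 12 \left(- \frac{1}{5}\right) = \left(-6\right) \left(- \frac{12}{5}\right) = \frac{72}{5} \approx 14.4$)
$\left(\left(2 + 4\right) + D\right) \left(13 - 1\right) z = \left(\left(2 + 4\right) - 2\right) \left(13 - 1\right) \frac{72}{5} = \left(6 - 2\right) 12 \cdot \frac{72}{5} = 4 \cdot 12 \cdot \frac{72}{5} = 48 \cdot \frac{72}{5} = \frac{3456}{5}$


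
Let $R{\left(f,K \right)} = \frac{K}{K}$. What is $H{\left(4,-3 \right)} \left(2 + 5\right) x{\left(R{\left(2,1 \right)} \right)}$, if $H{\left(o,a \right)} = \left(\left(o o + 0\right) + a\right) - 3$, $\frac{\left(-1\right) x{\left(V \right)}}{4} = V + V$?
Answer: $-560$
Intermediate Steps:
$R{\left(f,K \right)} = 1$
$x{\left(V \right)} = - 8 V$ ($x{\left(V \right)} = - 4 \left(V + V\right) = - 4 \cdot 2 V = - 8 V$)
$H{\left(o,a \right)} = -3 + a + o^{2}$ ($H{\left(o,a \right)} = \left(\left(o^{2} + 0\right) + a\right) - 3 = \left(o^{2} + a\right) - 3 = \left(a + o^{2}\right) - 3 = -3 + a + o^{2}$)
$H{\left(4,-3 \right)} \left(2 + 5\right) x{\left(R{\left(2,1 \right)} \right)} = \left(-3 - 3 + 4^{2}\right) \left(2 + 5\right) \left(\left(-8\right) 1\right) = \left(-3 - 3 + 16\right) 7 \left(-8\right) = 10 \cdot 7 \left(-8\right) = 70 \left(-8\right) = -560$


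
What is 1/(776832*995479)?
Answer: 1/773319942528 ≈ 1.2931e-12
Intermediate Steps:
1/(776832*995479) = (1/776832)*(1/995479) = 1/773319942528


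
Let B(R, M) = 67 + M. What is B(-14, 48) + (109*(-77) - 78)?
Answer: -8356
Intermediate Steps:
B(-14, 48) + (109*(-77) - 78) = (67 + 48) + (109*(-77) - 78) = 115 + (-8393 - 78) = 115 - 8471 = -8356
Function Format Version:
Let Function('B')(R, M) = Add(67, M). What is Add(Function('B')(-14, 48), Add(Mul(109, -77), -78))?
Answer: -8356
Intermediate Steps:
Add(Function('B')(-14, 48), Add(Mul(109, -77), -78)) = Add(Add(67, 48), Add(Mul(109, -77), -78)) = Add(115, Add(-8393, -78)) = Add(115, -8471) = -8356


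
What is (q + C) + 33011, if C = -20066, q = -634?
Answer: 12311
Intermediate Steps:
(q + C) + 33011 = (-634 - 20066) + 33011 = -20700 + 33011 = 12311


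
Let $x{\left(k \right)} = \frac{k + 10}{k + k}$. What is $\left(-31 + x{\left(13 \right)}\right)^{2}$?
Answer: $\frac{613089}{676} \approx 906.94$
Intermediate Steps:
$x{\left(k \right)} = \frac{10 + k}{2 k}$
$\left(-31 + x{\left(13 \right)}\right)^{2} = \left(-31 + \frac{10 + 13}{2 \cdot 13}\right)^{2} = \left(-31 + \frac{1}{2} \cdot \frac{1}{13} \cdot 23\right)^{2} = \left(-31 + \frac{23}{26}\right)^{2} = \left(- \frac{783}{26}\right)^{2} = \frac{613089}{676}$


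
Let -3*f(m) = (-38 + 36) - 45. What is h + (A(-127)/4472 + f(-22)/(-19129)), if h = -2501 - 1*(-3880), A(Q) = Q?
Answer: 7529610709/5460312 ≈ 1379.0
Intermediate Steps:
f(m) = 47/3 (f(m) = -((-38 + 36) - 45)/3 = -(-2 - 45)/3 = -1/3*(-47) = 47/3)
h = 1379 (h = -2501 + 3880 = 1379)
h + (A(-127)/4472 + f(-22)/(-19129)) = 1379 + (-127/4472 + (47/3)/(-19129)) = 1379 + (-127*1/4472 + (47/3)*(-1/19129)) = 1379 + (-127/4472 - 1/1221) = 1379 - 159539/5460312 = 7529610709/5460312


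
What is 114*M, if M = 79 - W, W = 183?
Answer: -11856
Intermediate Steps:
M = -104 (M = 79 - 1*183 = 79 - 183 = -104)
114*M = 114*(-104) = -11856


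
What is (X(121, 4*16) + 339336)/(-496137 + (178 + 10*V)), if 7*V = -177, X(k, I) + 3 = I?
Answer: -2375779/3473483 ≈ -0.68398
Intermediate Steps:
X(k, I) = -3 + I
V = -177/7 (V = (⅐)*(-177) = -177/7 ≈ -25.286)
(X(121, 4*16) + 339336)/(-496137 + (178 + 10*V)) = ((-3 + 4*16) + 339336)/(-496137 + (178 + 10*(-177/7))) = ((-3 + 64) + 339336)/(-496137 + (178 - 1770/7)) = (61 + 339336)/(-496137 - 524/7) = 339397/(-3473483/7) = 339397*(-7/3473483) = -2375779/3473483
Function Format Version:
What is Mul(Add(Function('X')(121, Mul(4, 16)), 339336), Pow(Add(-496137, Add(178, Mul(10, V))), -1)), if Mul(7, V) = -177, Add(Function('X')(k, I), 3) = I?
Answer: Rational(-2375779, 3473483) ≈ -0.68398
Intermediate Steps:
Function('X')(k, I) = Add(-3, I)
V = Rational(-177, 7) (V = Mul(Rational(1, 7), -177) = Rational(-177, 7) ≈ -25.286)
Mul(Add(Function('X')(121, Mul(4, 16)), 339336), Pow(Add(-496137, Add(178, Mul(10, V))), -1)) = Mul(Add(Add(-3, Mul(4, 16)), 339336), Pow(Add(-496137, Add(178, Mul(10, Rational(-177, 7)))), -1)) = Mul(Add(Add(-3, 64), 339336), Pow(Add(-496137, Add(178, Rational(-1770, 7))), -1)) = Mul(Add(61, 339336), Pow(Add(-496137, Rational(-524, 7)), -1)) = Mul(339397, Pow(Rational(-3473483, 7), -1)) = Mul(339397, Rational(-7, 3473483)) = Rational(-2375779, 3473483)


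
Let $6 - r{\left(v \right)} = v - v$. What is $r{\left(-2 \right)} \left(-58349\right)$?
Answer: $-350094$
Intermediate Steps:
$r{\left(v \right)} = 6$ ($r{\left(v \right)} = 6 - \left(v - v\right) = 6 - 0 = 6 + 0 = 6$)
$r{\left(-2 \right)} \left(-58349\right) = 6 \left(-58349\right) = -350094$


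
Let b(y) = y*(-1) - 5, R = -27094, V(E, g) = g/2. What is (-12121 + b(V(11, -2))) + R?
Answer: -39219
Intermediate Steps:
V(E, g) = g/2 (V(E, g) = g*(½) = g/2)
b(y) = -5 - y (b(y) = -y - 5 = -5 - y)
(-12121 + b(V(11, -2))) + R = (-12121 + (-5 - (-2)/2)) - 27094 = (-12121 + (-5 - 1*(-1))) - 27094 = (-12121 + (-5 + 1)) - 27094 = (-12121 - 4) - 27094 = -12125 - 27094 = -39219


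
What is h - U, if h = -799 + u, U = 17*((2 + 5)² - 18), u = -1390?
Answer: -2716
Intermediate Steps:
U = 527 (U = 17*(7² - 18) = 17*(49 - 18) = 17*31 = 527)
h = -2189 (h = -799 - 1390 = -2189)
h - U = -2189 - 1*527 = -2189 - 527 = -2716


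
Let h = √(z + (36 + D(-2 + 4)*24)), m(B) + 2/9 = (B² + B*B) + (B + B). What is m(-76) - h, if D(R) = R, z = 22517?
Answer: 102598/9 - √22601 ≈ 11249.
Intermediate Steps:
m(B) = -2/9 + 2*B + 2*B² (m(B) = -2/9 + ((B² + B*B) + (B + B)) = -2/9 + ((B² + B²) + 2*B) = -2/9 + (2*B² + 2*B) = -2/9 + (2*B + 2*B²) = -2/9 + 2*B + 2*B²)
h = √22601 (h = √(22517 + (36 + (-2 + 4)*24)) = √(22517 + (36 + 2*24)) = √(22517 + (36 + 48)) = √(22517 + 84) = √22601 ≈ 150.34)
m(-76) - h = (-2/9 + 2*(-76) + 2*(-76)²) - √22601 = (-2/9 - 152 + 2*5776) - √22601 = (-2/9 - 152 + 11552) - √22601 = 102598/9 - √22601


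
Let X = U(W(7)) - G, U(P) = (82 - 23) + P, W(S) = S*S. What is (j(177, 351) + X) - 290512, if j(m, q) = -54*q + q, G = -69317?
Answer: -239690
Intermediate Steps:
j(m, q) = -53*q
W(S) = S**2
U(P) = 59 + P
X = 69425 (X = (59 + 7**2) - 1*(-69317) = (59 + 49) + 69317 = 108 + 69317 = 69425)
(j(177, 351) + X) - 290512 = (-53*351 + 69425) - 290512 = (-18603 + 69425) - 290512 = 50822 - 290512 = -239690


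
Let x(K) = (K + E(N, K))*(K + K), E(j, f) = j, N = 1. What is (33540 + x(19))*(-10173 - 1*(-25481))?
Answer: 525064400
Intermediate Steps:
x(K) = 2*K*(1 + K) (x(K) = (K + 1)*(K + K) = (1 + K)*(2*K) = 2*K*(1 + K))
(33540 + x(19))*(-10173 - 1*(-25481)) = (33540 + 2*19*(1 + 19))*(-10173 - 1*(-25481)) = (33540 + 2*19*20)*(-10173 + 25481) = (33540 + 760)*15308 = 34300*15308 = 525064400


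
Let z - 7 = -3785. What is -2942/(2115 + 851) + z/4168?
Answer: -5866951/3090572 ≈ -1.8983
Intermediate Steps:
z = -3778 (z = 7 - 3785 = -3778)
-2942/(2115 + 851) + z/4168 = -2942/(2115 + 851) - 3778/4168 = -2942/2966 - 3778*1/4168 = -2942*1/2966 - 1889/2084 = -1471/1483 - 1889/2084 = -5866951/3090572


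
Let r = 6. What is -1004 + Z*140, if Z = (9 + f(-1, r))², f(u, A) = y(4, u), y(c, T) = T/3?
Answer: 85604/9 ≈ 9511.6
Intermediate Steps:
y(c, T) = T/3 (y(c, T) = T*(⅓) = T/3)
f(u, A) = u/3
Z = 676/9 (Z = (9 + (⅓)*(-1))² = (9 - ⅓)² = (26/3)² = 676/9 ≈ 75.111)
-1004 + Z*140 = -1004 + (676/9)*140 = -1004 + 94640/9 = 85604/9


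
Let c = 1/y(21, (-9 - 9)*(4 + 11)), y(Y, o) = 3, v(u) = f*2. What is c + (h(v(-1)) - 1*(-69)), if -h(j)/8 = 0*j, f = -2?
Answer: 208/3 ≈ 69.333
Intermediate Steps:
v(u) = -4 (v(u) = -2*2 = -4)
h(j) = 0 (h(j) = -0*j = -8*0 = 0)
c = ⅓ (c = 1/3 = ⅓ ≈ 0.33333)
c + (h(v(-1)) - 1*(-69)) = ⅓ + (0 - 1*(-69)) = ⅓ + (0 + 69) = ⅓ + 69 = 208/3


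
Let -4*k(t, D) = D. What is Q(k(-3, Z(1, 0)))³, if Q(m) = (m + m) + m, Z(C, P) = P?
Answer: 0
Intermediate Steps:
k(t, D) = -D/4
Q(m) = 3*m (Q(m) = 2*m + m = 3*m)
Q(k(-3, Z(1, 0)))³ = (3*(-¼*0))³ = (3*0)³ = 0³ = 0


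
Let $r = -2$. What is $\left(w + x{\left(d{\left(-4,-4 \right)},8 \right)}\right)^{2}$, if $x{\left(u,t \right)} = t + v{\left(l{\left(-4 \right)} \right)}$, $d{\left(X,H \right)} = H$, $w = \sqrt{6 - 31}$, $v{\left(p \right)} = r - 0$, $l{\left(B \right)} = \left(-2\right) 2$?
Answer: $11 + 60 i \approx 11.0 + 60.0 i$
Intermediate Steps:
$l{\left(B \right)} = -4$
$v{\left(p \right)} = -2$ ($v{\left(p \right)} = -2 - 0 = -2 + 0 = -2$)
$w = 5 i$ ($w = \sqrt{-25} = 5 i \approx 5.0 i$)
$x{\left(u,t \right)} = -2 + t$ ($x{\left(u,t \right)} = t - 2 = -2 + t$)
$\left(w + x{\left(d{\left(-4,-4 \right)},8 \right)}\right)^{2} = \left(5 i + \left(-2 + 8\right)\right)^{2} = \left(5 i + 6\right)^{2} = \left(6 + 5 i\right)^{2}$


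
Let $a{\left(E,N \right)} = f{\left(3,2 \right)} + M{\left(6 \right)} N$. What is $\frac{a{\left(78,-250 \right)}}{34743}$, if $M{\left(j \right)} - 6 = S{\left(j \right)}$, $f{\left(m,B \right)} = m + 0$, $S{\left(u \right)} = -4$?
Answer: $- \frac{497}{34743} \approx -0.014305$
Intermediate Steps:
$f{\left(m,B \right)} = m$
$M{\left(j \right)} = 2$ ($M{\left(j \right)} = 6 - 4 = 2$)
$a{\left(E,N \right)} = 3 + 2 N$
$\frac{a{\left(78,-250 \right)}}{34743} = \frac{3 + 2 \left(-250\right)}{34743} = \left(3 - 500\right) \frac{1}{34743} = \left(-497\right) \frac{1}{34743} = - \frac{497}{34743}$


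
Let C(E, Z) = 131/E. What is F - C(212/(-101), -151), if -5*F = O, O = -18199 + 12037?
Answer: 1372499/1060 ≈ 1294.8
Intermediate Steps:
O = -6162
F = 6162/5 (F = -1/5*(-6162) = 6162/5 ≈ 1232.4)
F - C(212/(-101), -151) = 6162/5 - 131/(212/(-101)) = 6162/5 - 131/(212*(-1/101)) = 6162/5 - 131/(-212/101) = 6162/5 - 131*(-101)/212 = 6162/5 - 1*(-13231/212) = 6162/5 + 13231/212 = 1372499/1060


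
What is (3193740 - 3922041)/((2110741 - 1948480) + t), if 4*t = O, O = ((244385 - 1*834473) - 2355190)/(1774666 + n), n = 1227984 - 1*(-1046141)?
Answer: -5897477068182/1313920280263 ≈ -4.4885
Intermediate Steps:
n = 2274125 (n = 1227984 + 1046141 = 2274125)
O = -2945278/4048791 (O = ((244385 - 1*834473) - 2355190)/(1774666 + 2274125) = ((244385 - 834473) - 2355190)/4048791 = (-590088 - 2355190)*(1/4048791) = -2945278*1/4048791 = -2945278/4048791 ≈ -0.72745)
t = -1472639/8097582 (t = (1/4)*(-2945278/4048791) = -1472639/8097582 ≈ -0.18186)
(3193740 - 3922041)/((2110741 - 1948480) + t) = (3193740 - 3922041)/((2110741 - 1948480) - 1472639/8097582) = -728301/(162261 - 1472639/8097582) = -728301/1313920280263/8097582 = -728301*8097582/1313920280263 = -5897477068182/1313920280263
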